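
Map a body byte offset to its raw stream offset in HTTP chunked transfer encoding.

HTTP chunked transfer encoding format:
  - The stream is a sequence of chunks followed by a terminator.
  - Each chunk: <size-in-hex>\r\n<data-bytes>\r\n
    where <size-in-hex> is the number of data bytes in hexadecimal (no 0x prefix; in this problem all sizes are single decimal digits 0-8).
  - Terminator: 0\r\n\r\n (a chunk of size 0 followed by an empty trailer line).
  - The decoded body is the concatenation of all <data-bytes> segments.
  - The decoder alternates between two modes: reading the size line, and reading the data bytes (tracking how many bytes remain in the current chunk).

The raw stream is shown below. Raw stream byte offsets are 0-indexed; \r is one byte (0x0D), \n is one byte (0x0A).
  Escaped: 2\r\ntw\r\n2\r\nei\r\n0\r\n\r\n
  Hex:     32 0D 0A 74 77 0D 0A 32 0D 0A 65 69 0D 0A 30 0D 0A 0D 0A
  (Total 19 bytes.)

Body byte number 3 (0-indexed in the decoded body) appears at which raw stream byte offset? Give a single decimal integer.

Answer: 11

Derivation:
Chunk 1: stream[0..1]='2' size=0x2=2, data at stream[3..5]='tw' -> body[0..2], body so far='tw'
Chunk 2: stream[7..8]='2' size=0x2=2, data at stream[10..12]='ei' -> body[2..4], body so far='twei'
Chunk 3: stream[14..15]='0' size=0 (terminator). Final body='twei' (4 bytes)
Body byte 3 at stream offset 11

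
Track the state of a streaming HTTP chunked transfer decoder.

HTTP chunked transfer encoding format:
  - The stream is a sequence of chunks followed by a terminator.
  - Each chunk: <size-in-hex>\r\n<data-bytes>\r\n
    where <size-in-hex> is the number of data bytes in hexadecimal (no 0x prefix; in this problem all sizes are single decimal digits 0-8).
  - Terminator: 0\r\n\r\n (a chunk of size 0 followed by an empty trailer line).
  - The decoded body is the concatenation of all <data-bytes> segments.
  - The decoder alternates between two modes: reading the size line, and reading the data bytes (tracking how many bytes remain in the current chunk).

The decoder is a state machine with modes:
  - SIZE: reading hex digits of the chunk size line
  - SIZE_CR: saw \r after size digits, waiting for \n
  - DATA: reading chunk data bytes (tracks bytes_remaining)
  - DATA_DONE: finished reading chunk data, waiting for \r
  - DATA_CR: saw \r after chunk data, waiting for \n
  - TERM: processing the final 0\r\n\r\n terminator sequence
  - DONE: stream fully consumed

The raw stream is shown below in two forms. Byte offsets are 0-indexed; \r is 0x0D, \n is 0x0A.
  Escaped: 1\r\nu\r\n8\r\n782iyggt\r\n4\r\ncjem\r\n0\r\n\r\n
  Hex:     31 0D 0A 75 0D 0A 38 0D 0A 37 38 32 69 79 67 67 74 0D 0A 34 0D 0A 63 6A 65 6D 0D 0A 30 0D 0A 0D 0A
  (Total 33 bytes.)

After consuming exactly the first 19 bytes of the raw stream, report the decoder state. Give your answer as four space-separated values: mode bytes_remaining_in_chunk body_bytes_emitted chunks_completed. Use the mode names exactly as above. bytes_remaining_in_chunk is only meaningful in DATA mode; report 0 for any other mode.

Answer: SIZE 0 9 2

Derivation:
Byte 0 = '1': mode=SIZE remaining=0 emitted=0 chunks_done=0
Byte 1 = 0x0D: mode=SIZE_CR remaining=0 emitted=0 chunks_done=0
Byte 2 = 0x0A: mode=DATA remaining=1 emitted=0 chunks_done=0
Byte 3 = 'u': mode=DATA_DONE remaining=0 emitted=1 chunks_done=0
Byte 4 = 0x0D: mode=DATA_CR remaining=0 emitted=1 chunks_done=0
Byte 5 = 0x0A: mode=SIZE remaining=0 emitted=1 chunks_done=1
Byte 6 = '8': mode=SIZE remaining=0 emitted=1 chunks_done=1
Byte 7 = 0x0D: mode=SIZE_CR remaining=0 emitted=1 chunks_done=1
Byte 8 = 0x0A: mode=DATA remaining=8 emitted=1 chunks_done=1
Byte 9 = '7': mode=DATA remaining=7 emitted=2 chunks_done=1
Byte 10 = '8': mode=DATA remaining=6 emitted=3 chunks_done=1
Byte 11 = '2': mode=DATA remaining=5 emitted=4 chunks_done=1
Byte 12 = 'i': mode=DATA remaining=4 emitted=5 chunks_done=1
Byte 13 = 'y': mode=DATA remaining=3 emitted=6 chunks_done=1
Byte 14 = 'g': mode=DATA remaining=2 emitted=7 chunks_done=1
Byte 15 = 'g': mode=DATA remaining=1 emitted=8 chunks_done=1
Byte 16 = 't': mode=DATA_DONE remaining=0 emitted=9 chunks_done=1
Byte 17 = 0x0D: mode=DATA_CR remaining=0 emitted=9 chunks_done=1
Byte 18 = 0x0A: mode=SIZE remaining=0 emitted=9 chunks_done=2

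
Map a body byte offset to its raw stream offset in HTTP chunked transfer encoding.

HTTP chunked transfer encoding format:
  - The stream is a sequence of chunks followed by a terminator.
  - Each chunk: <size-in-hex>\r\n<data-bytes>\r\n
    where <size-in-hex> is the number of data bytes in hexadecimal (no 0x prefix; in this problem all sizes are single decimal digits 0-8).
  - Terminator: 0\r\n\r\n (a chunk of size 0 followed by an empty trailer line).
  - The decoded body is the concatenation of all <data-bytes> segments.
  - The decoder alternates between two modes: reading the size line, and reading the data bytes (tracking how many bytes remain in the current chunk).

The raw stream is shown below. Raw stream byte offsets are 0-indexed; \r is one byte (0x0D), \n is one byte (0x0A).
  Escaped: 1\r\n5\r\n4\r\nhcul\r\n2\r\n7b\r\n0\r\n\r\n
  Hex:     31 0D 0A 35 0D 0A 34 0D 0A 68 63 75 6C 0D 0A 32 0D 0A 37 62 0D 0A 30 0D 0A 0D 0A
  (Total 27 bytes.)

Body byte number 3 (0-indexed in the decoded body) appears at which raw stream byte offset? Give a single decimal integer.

Chunk 1: stream[0..1]='1' size=0x1=1, data at stream[3..4]='5' -> body[0..1], body so far='5'
Chunk 2: stream[6..7]='4' size=0x4=4, data at stream[9..13]='hcul' -> body[1..5], body so far='5hcul'
Chunk 3: stream[15..16]='2' size=0x2=2, data at stream[18..20]='7b' -> body[5..7], body so far='5hcul7b'
Chunk 4: stream[22..23]='0' size=0 (terminator). Final body='5hcul7b' (7 bytes)
Body byte 3 at stream offset 11

Answer: 11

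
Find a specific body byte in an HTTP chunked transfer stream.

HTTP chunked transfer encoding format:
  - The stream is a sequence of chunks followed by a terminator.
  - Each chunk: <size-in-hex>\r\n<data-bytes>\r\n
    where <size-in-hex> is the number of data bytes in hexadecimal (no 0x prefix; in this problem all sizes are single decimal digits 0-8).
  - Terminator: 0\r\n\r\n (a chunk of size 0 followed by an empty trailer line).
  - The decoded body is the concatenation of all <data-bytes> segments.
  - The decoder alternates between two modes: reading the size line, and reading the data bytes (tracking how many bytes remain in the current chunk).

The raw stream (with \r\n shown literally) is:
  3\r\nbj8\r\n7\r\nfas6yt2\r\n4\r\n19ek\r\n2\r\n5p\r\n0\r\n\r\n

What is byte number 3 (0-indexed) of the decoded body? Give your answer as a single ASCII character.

Chunk 1: stream[0..1]='3' size=0x3=3, data at stream[3..6]='bj8' -> body[0..3], body so far='bj8'
Chunk 2: stream[8..9]='7' size=0x7=7, data at stream[11..18]='fas6yt2' -> body[3..10], body so far='bj8fas6yt2'
Chunk 3: stream[20..21]='4' size=0x4=4, data at stream[23..27]='19ek' -> body[10..14], body so far='bj8fas6yt219ek'
Chunk 4: stream[29..30]='2' size=0x2=2, data at stream[32..34]='5p' -> body[14..16], body so far='bj8fas6yt219ek5p'
Chunk 5: stream[36..37]='0' size=0 (terminator). Final body='bj8fas6yt219ek5p' (16 bytes)
Body byte 3 = 'f'

Answer: f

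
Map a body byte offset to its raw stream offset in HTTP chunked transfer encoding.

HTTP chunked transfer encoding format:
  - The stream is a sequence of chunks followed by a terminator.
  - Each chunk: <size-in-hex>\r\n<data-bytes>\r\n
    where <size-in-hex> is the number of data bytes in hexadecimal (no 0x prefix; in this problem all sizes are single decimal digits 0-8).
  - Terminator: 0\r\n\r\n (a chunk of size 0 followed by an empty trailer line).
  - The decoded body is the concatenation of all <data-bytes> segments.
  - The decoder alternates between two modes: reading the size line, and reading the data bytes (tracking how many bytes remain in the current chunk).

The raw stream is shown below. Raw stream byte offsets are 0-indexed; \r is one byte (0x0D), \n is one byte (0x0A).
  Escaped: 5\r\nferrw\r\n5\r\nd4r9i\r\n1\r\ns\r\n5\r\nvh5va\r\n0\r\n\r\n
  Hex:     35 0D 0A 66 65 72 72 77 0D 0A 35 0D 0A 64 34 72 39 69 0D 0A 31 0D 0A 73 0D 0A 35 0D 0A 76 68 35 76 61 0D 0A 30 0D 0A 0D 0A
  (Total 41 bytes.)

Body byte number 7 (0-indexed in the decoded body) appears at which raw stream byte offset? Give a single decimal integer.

Chunk 1: stream[0..1]='5' size=0x5=5, data at stream[3..8]='ferrw' -> body[0..5], body so far='ferrw'
Chunk 2: stream[10..11]='5' size=0x5=5, data at stream[13..18]='d4r9i' -> body[5..10], body so far='ferrwd4r9i'
Chunk 3: stream[20..21]='1' size=0x1=1, data at stream[23..24]='s' -> body[10..11], body so far='ferrwd4r9is'
Chunk 4: stream[26..27]='5' size=0x5=5, data at stream[29..34]='vh5va' -> body[11..16], body so far='ferrwd4r9isvh5va'
Chunk 5: stream[36..37]='0' size=0 (terminator). Final body='ferrwd4r9isvh5va' (16 bytes)
Body byte 7 at stream offset 15

Answer: 15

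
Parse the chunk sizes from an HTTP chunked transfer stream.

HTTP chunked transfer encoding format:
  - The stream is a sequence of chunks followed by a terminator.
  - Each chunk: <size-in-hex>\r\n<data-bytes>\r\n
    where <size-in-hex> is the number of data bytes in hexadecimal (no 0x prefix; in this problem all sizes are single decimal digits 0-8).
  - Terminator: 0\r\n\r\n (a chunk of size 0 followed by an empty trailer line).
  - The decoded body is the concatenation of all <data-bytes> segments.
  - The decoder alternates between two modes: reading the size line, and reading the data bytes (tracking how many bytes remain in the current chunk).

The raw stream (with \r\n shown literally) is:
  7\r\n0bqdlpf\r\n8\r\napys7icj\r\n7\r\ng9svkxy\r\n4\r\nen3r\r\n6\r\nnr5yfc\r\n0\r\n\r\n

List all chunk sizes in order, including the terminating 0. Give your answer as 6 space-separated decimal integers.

Answer: 7 8 7 4 6 0

Derivation:
Chunk 1: stream[0..1]='7' size=0x7=7, data at stream[3..10]='0bqdlpf' -> body[0..7], body so far='0bqdlpf'
Chunk 2: stream[12..13]='8' size=0x8=8, data at stream[15..23]='apys7icj' -> body[7..15], body so far='0bqdlpfapys7icj'
Chunk 3: stream[25..26]='7' size=0x7=7, data at stream[28..35]='g9svkxy' -> body[15..22], body so far='0bqdlpfapys7icjg9svkxy'
Chunk 4: stream[37..38]='4' size=0x4=4, data at stream[40..44]='en3r' -> body[22..26], body so far='0bqdlpfapys7icjg9svkxyen3r'
Chunk 5: stream[46..47]='6' size=0x6=6, data at stream[49..55]='nr5yfc' -> body[26..32], body so far='0bqdlpfapys7icjg9svkxyen3rnr5yfc'
Chunk 6: stream[57..58]='0' size=0 (terminator). Final body='0bqdlpfapys7icjg9svkxyen3rnr5yfc' (32 bytes)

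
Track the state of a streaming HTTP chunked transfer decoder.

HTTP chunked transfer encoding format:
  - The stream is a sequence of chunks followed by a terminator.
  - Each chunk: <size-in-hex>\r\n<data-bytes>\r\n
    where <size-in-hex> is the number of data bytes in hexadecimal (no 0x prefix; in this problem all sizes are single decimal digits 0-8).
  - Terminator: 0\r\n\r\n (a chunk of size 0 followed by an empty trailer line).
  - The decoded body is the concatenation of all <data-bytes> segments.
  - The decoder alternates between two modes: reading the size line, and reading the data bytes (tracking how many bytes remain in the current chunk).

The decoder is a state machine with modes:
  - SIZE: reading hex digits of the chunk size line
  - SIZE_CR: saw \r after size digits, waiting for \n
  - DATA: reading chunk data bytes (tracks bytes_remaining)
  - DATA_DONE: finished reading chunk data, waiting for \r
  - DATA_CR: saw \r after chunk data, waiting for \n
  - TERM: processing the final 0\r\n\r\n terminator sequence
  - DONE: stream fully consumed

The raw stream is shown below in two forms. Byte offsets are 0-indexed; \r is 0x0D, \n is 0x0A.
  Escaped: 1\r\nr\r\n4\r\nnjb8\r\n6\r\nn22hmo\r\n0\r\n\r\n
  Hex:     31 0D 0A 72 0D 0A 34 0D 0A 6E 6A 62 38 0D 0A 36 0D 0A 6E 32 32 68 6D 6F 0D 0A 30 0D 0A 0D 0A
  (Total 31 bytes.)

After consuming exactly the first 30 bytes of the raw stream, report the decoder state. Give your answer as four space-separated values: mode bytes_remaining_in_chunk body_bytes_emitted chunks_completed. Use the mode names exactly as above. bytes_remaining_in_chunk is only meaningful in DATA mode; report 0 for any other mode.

Byte 0 = '1': mode=SIZE remaining=0 emitted=0 chunks_done=0
Byte 1 = 0x0D: mode=SIZE_CR remaining=0 emitted=0 chunks_done=0
Byte 2 = 0x0A: mode=DATA remaining=1 emitted=0 chunks_done=0
Byte 3 = 'r': mode=DATA_DONE remaining=0 emitted=1 chunks_done=0
Byte 4 = 0x0D: mode=DATA_CR remaining=0 emitted=1 chunks_done=0
Byte 5 = 0x0A: mode=SIZE remaining=0 emitted=1 chunks_done=1
Byte 6 = '4': mode=SIZE remaining=0 emitted=1 chunks_done=1
Byte 7 = 0x0D: mode=SIZE_CR remaining=0 emitted=1 chunks_done=1
Byte 8 = 0x0A: mode=DATA remaining=4 emitted=1 chunks_done=1
Byte 9 = 'n': mode=DATA remaining=3 emitted=2 chunks_done=1
Byte 10 = 'j': mode=DATA remaining=2 emitted=3 chunks_done=1
Byte 11 = 'b': mode=DATA remaining=1 emitted=4 chunks_done=1
Byte 12 = '8': mode=DATA_DONE remaining=0 emitted=5 chunks_done=1
Byte 13 = 0x0D: mode=DATA_CR remaining=0 emitted=5 chunks_done=1
Byte 14 = 0x0A: mode=SIZE remaining=0 emitted=5 chunks_done=2
Byte 15 = '6': mode=SIZE remaining=0 emitted=5 chunks_done=2
Byte 16 = 0x0D: mode=SIZE_CR remaining=0 emitted=5 chunks_done=2
Byte 17 = 0x0A: mode=DATA remaining=6 emitted=5 chunks_done=2
Byte 18 = 'n': mode=DATA remaining=5 emitted=6 chunks_done=2
Byte 19 = '2': mode=DATA remaining=4 emitted=7 chunks_done=2
Byte 20 = '2': mode=DATA remaining=3 emitted=8 chunks_done=2
Byte 21 = 'h': mode=DATA remaining=2 emitted=9 chunks_done=2
Byte 22 = 'm': mode=DATA remaining=1 emitted=10 chunks_done=2
Byte 23 = 'o': mode=DATA_DONE remaining=0 emitted=11 chunks_done=2
Byte 24 = 0x0D: mode=DATA_CR remaining=0 emitted=11 chunks_done=2
Byte 25 = 0x0A: mode=SIZE remaining=0 emitted=11 chunks_done=3
Byte 26 = '0': mode=SIZE remaining=0 emitted=11 chunks_done=3
Byte 27 = 0x0D: mode=SIZE_CR remaining=0 emitted=11 chunks_done=3
Byte 28 = 0x0A: mode=TERM remaining=0 emitted=11 chunks_done=3
Byte 29 = 0x0D: mode=TERM remaining=0 emitted=11 chunks_done=3

Answer: TERM 0 11 3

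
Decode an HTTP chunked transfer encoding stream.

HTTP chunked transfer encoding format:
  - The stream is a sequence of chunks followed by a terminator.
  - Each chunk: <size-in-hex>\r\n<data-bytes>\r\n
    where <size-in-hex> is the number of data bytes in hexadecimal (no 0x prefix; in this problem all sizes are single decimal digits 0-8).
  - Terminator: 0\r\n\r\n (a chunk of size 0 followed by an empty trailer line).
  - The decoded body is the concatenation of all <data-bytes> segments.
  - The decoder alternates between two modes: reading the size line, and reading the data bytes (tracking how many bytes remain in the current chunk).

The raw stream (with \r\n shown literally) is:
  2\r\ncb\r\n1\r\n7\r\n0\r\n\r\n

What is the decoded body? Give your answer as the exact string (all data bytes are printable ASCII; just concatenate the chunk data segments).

Chunk 1: stream[0..1]='2' size=0x2=2, data at stream[3..5]='cb' -> body[0..2], body so far='cb'
Chunk 2: stream[7..8]='1' size=0x1=1, data at stream[10..11]='7' -> body[2..3], body so far='cb7'
Chunk 3: stream[13..14]='0' size=0 (terminator). Final body='cb7' (3 bytes)

Answer: cb7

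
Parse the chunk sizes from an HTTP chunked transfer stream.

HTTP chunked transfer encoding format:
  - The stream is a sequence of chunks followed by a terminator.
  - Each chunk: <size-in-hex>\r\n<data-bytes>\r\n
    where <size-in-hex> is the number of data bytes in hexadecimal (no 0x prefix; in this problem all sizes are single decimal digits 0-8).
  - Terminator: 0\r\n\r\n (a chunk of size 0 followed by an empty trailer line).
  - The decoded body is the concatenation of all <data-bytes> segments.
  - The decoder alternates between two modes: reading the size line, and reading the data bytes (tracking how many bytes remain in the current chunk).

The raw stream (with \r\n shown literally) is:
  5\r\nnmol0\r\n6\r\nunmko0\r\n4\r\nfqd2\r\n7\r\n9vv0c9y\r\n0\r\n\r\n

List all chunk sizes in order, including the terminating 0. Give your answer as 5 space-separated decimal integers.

Chunk 1: stream[0..1]='5' size=0x5=5, data at stream[3..8]='nmol0' -> body[0..5], body so far='nmol0'
Chunk 2: stream[10..11]='6' size=0x6=6, data at stream[13..19]='unmko0' -> body[5..11], body so far='nmol0unmko0'
Chunk 3: stream[21..22]='4' size=0x4=4, data at stream[24..28]='fqd2' -> body[11..15], body so far='nmol0unmko0fqd2'
Chunk 4: stream[30..31]='7' size=0x7=7, data at stream[33..40]='9vv0c9y' -> body[15..22], body so far='nmol0unmko0fqd29vv0c9y'
Chunk 5: stream[42..43]='0' size=0 (terminator). Final body='nmol0unmko0fqd29vv0c9y' (22 bytes)

Answer: 5 6 4 7 0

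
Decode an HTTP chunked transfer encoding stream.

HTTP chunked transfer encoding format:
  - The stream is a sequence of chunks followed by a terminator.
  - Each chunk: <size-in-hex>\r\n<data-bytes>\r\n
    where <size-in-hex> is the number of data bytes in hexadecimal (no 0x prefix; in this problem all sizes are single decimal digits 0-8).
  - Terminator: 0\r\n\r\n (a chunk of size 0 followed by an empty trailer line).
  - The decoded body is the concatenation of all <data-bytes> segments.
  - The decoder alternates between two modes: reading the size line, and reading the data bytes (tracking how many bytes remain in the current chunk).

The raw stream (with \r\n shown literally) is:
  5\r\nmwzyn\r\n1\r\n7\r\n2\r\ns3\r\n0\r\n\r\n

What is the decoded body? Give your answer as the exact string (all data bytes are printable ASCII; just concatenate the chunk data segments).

Chunk 1: stream[0..1]='5' size=0x5=5, data at stream[3..8]='mwzyn' -> body[0..5], body so far='mwzyn'
Chunk 2: stream[10..11]='1' size=0x1=1, data at stream[13..14]='7' -> body[5..6], body so far='mwzyn7'
Chunk 3: stream[16..17]='2' size=0x2=2, data at stream[19..21]='s3' -> body[6..8], body so far='mwzyn7s3'
Chunk 4: stream[23..24]='0' size=0 (terminator). Final body='mwzyn7s3' (8 bytes)

Answer: mwzyn7s3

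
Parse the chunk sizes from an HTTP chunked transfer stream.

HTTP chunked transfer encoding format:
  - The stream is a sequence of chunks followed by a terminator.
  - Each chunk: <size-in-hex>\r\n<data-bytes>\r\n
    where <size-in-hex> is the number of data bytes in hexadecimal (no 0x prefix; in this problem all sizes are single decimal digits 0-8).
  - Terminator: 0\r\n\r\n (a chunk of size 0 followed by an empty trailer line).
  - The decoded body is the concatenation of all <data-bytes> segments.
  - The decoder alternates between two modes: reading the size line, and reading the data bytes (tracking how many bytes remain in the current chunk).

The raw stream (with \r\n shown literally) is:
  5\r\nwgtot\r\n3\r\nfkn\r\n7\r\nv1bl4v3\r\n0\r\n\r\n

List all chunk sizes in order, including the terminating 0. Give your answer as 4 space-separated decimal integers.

Chunk 1: stream[0..1]='5' size=0x5=5, data at stream[3..8]='wgtot' -> body[0..5], body so far='wgtot'
Chunk 2: stream[10..11]='3' size=0x3=3, data at stream[13..16]='fkn' -> body[5..8], body so far='wgtotfkn'
Chunk 3: stream[18..19]='7' size=0x7=7, data at stream[21..28]='v1bl4v3' -> body[8..15], body so far='wgtotfknv1bl4v3'
Chunk 4: stream[30..31]='0' size=0 (terminator). Final body='wgtotfknv1bl4v3' (15 bytes)

Answer: 5 3 7 0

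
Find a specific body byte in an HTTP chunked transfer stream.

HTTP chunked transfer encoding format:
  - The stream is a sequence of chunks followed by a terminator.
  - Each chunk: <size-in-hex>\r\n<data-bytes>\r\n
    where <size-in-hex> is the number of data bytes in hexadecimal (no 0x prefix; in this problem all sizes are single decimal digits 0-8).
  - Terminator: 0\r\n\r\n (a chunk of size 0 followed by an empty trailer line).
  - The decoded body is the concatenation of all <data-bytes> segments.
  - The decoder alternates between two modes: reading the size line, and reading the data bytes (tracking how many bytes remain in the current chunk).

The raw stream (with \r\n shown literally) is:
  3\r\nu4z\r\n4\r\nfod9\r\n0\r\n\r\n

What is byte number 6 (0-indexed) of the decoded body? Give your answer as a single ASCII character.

Chunk 1: stream[0..1]='3' size=0x3=3, data at stream[3..6]='u4z' -> body[0..3], body so far='u4z'
Chunk 2: stream[8..9]='4' size=0x4=4, data at stream[11..15]='fod9' -> body[3..7], body so far='u4zfod9'
Chunk 3: stream[17..18]='0' size=0 (terminator). Final body='u4zfod9' (7 bytes)
Body byte 6 = '9'

Answer: 9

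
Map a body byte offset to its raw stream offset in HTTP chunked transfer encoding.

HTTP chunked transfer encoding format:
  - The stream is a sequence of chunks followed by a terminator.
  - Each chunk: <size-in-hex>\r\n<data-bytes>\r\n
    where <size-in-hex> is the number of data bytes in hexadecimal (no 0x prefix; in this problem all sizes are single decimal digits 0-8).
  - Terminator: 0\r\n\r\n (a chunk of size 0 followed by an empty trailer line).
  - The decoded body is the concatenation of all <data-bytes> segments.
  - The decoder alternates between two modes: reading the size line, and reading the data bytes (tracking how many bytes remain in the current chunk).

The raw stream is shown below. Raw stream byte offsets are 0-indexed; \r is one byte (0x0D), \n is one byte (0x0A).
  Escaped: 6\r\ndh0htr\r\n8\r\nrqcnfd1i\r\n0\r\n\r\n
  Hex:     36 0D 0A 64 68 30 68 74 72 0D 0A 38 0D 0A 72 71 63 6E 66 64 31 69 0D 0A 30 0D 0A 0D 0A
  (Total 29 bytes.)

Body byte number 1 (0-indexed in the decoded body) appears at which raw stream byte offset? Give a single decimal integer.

Chunk 1: stream[0..1]='6' size=0x6=6, data at stream[3..9]='dh0htr' -> body[0..6], body so far='dh0htr'
Chunk 2: stream[11..12]='8' size=0x8=8, data at stream[14..22]='rqcnfd1i' -> body[6..14], body so far='dh0htrrqcnfd1i'
Chunk 3: stream[24..25]='0' size=0 (terminator). Final body='dh0htrrqcnfd1i' (14 bytes)
Body byte 1 at stream offset 4

Answer: 4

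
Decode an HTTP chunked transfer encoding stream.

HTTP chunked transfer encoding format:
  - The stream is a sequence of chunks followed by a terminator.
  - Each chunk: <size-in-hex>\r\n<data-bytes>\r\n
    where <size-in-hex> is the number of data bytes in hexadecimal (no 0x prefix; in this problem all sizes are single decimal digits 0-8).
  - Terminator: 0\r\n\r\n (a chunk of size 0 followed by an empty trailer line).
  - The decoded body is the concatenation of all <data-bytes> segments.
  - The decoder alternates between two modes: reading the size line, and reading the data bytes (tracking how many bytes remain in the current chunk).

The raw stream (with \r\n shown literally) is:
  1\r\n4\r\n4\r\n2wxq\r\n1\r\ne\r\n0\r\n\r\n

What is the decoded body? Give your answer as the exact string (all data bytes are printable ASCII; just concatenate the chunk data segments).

Chunk 1: stream[0..1]='1' size=0x1=1, data at stream[3..4]='4' -> body[0..1], body so far='4'
Chunk 2: stream[6..7]='4' size=0x4=4, data at stream[9..13]='2wxq' -> body[1..5], body so far='42wxq'
Chunk 3: stream[15..16]='1' size=0x1=1, data at stream[18..19]='e' -> body[5..6], body so far='42wxqe'
Chunk 4: stream[21..22]='0' size=0 (terminator). Final body='42wxqe' (6 bytes)

Answer: 42wxqe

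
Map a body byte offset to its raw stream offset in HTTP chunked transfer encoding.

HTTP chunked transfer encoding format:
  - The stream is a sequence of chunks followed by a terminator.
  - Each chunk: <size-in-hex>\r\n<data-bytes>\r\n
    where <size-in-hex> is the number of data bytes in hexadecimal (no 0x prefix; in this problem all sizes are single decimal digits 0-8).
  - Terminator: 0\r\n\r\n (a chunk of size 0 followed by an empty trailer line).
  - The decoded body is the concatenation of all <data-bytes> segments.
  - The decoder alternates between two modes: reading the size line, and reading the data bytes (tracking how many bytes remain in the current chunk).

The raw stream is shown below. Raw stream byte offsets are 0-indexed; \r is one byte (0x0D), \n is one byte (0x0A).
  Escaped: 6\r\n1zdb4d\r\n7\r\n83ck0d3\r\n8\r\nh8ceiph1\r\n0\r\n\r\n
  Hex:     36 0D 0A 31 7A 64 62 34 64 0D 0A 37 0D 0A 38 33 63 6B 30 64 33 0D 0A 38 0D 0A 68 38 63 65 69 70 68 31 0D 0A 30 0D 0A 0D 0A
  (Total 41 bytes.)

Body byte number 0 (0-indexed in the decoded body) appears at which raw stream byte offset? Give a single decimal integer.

Chunk 1: stream[0..1]='6' size=0x6=6, data at stream[3..9]='1zdb4d' -> body[0..6], body so far='1zdb4d'
Chunk 2: stream[11..12]='7' size=0x7=7, data at stream[14..21]='83ck0d3' -> body[6..13], body so far='1zdb4d83ck0d3'
Chunk 3: stream[23..24]='8' size=0x8=8, data at stream[26..34]='h8ceiph1' -> body[13..21], body so far='1zdb4d83ck0d3h8ceiph1'
Chunk 4: stream[36..37]='0' size=0 (terminator). Final body='1zdb4d83ck0d3h8ceiph1' (21 bytes)
Body byte 0 at stream offset 3

Answer: 3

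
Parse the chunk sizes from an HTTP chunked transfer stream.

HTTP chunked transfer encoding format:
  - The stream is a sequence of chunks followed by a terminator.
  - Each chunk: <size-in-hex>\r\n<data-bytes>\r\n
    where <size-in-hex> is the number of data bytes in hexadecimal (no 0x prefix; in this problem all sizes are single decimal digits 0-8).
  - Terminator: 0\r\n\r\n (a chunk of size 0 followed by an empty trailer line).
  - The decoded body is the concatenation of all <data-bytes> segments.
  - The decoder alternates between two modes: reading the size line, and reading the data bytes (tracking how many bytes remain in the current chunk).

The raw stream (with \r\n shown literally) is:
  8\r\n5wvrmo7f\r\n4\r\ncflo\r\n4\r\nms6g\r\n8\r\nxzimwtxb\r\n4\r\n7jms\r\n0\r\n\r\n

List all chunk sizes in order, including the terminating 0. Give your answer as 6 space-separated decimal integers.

Chunk 1: stream[0..1]='8' size=0x8=8, data at stream[3..11]='5wvrmo7f' -> body[0..8], body so far='5wvrmo7f'
Chunk 2: stream[13..14]='4' size=0x4=4, data at stream[16..20]='cflo' -> body[8..12], body so far='5wvrmo7fcflo'
Chunk 3: stream[22..23]='4' size=0x4=4, data at stream[25..29]='ms6g' -> body[12..16], body so far='5wvrmo7fcfloms6g'
Chunk 4: stream[31..32]='8' size=0x8=8, data at stream[34..42]='xzimwtxb' -> body[16..24], body so far='5wvrmo7fcfloms6gxzimwtxb'
Chunk 5: stream[44..45]='4' size=0x4=4, data at stream[47..51]='7jms' -> body[24..28], body so far='5wvrmo7fcfloms6gxzimwtxb7jms'
Chunk 6: stream[53..54]='0' size=0 (terminator). Final body='5wvrmo7fcfloms6gxzimwtxb7jms' (28 bytes)

Answer: 8 4 4 8 4 0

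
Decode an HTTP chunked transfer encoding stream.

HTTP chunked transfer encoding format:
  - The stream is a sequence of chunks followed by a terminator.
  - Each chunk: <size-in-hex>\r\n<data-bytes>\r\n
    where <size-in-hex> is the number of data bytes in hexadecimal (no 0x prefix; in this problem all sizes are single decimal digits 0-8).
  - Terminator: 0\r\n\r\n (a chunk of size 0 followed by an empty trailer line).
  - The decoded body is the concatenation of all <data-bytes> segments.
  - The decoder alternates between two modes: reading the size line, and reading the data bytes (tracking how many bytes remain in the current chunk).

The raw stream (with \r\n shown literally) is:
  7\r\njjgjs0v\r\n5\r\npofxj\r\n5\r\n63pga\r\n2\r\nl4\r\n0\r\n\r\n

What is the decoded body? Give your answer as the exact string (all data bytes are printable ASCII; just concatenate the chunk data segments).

Chunk 1: stream[0..1]='7' size=0x7=7, data at stream[3..10]='jjgjs0v' -> body[0..7], body so far='jjgjs0v'
Chunk 2: stream[12..13]='5' size=0x5=5, data at stream[15..20]='pofxj' -> body[7..12], body so far='jjgjs0vpofxj'
Chunk 3: stream[22..23]='5' size=0x5=5, data at stream[25..30]='63pga' -> body[12..17], body so far='jjgjs0vpofxj63pga'
Chunk 4: stream[32..33]='2' size=0x2=2, data at stream[35..37]='l4' -> body[17..19], body so far='jjgjs0vpofxj63pgal4'
Chunk 5: stream[39..40]='0' size=0 (terminator). Final body='jjgjs0vpofxj63pgal4' (19 bytes)

Answer: jjgjs0vpofxj63pgal4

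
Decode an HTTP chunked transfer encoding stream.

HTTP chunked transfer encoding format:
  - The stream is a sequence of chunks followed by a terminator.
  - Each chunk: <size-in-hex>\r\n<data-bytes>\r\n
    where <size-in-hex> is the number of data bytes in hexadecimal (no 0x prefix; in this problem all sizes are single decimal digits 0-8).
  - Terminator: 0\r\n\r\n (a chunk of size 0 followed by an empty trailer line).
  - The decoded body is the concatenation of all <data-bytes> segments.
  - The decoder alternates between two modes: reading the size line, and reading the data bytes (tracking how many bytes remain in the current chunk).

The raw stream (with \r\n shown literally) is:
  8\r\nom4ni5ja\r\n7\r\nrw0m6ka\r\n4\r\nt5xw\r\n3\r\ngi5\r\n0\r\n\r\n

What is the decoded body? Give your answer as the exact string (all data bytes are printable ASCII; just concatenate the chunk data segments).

Chunk 1: stream[0..1]='8' size=0x8=8, data at stream[3..11]='om4ni5ja' -> body[0..8], body so far='om4ni5ja'
Chunk 2: stream[13..14]='7' size=0x7=7, data at stream[16..23]='rw0m6ka' -> body[8..15], body so far='om4ni5jarw0m6ka'
Chunk 3: stream[25..26]='4' size=0x4=4, data at stream[28..32]='t5xw' -> body[15..19], body so far='om4ni5jarw0m6kat5xw'
Chunk 4: stream[34..35]='3' size=0x3=3, data at stream[37..40]='gi5' -> body[19..22], body so far='om4ni5jarw0m6kat5xwgi5'
Chunk 5: stream[42..43]='0' size=0 (terminator). Final body='om4ni5jarw0m6kat5xwgi5' (22 bytes)

Answer: om4ni5jarw0m6kat5xwgi5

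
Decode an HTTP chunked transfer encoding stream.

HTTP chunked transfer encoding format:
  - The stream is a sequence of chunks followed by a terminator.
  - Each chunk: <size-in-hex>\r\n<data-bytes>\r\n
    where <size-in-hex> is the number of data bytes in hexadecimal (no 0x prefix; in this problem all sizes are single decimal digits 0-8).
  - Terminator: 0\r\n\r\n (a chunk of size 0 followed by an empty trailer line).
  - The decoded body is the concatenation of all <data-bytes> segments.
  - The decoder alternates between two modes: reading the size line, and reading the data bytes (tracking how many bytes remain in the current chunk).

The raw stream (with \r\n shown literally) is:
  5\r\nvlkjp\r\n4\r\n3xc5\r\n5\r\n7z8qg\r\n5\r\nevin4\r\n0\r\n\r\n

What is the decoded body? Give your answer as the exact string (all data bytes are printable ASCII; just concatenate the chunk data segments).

Chunk 1: stream[0..1]='5' size=0x5=5, data at stream[3..8]='vlkjp' -> body[0..5], body so far='vlkjp'
Chunk 2: stream[10..11]='4' size=0x4=4, data at stream[13..17]='3xc5' -> body[5..9], body so far='vlkjp3xc5'
Chunk 3: stream[19..20]='5' size=0x5=5, data at stream[22..27]='7z8qg' -> body[9..14], body so far='vlkjp3xc57z8qg'
Chunk 4: stream[29..30]='5' size=0x5=5, data at stream[32..37]='evin4' -> body[14..19], body so far='vlkjp3xc57z8qgevin4'
Chunk 5: stream[39..40]='0' size=0 (terminator). Final body='vlkjp3xc57z8qgevin4' (19 bytes)

Answer: vlkjp3xc57z8qgevin4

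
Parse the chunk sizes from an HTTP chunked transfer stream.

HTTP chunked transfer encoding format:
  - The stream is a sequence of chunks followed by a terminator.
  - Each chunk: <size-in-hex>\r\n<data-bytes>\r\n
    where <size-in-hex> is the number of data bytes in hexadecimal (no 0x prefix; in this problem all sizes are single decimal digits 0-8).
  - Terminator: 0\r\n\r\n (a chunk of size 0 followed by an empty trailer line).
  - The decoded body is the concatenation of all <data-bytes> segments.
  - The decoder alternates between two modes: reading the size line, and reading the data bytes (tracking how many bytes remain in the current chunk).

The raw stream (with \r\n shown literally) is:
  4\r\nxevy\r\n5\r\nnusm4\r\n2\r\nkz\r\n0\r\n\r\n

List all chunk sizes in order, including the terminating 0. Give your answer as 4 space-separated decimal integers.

Answer: 4 5 2 0

Derivation:
Chunk 1: stream[0..1]='4' size=0x4=4, data at stream[3..7]='xevy' -> body[0..4], body so far='xevy'
Chunk 2: stream[9..10]='5' size=0x5=5, data at stream[12..17]='nusm4' -> body[4..9], body so far='xevynusm4'
Chunk 3: stream[19..20]='2' size=0x2=2, data at stream[22..24]='kz' -> body[9..11], body so far='xevynusm4kz'
Chunk 4: stream[26..27]='0' size=0 (terminator). Final body='xevynusm4kz' (11 bytes)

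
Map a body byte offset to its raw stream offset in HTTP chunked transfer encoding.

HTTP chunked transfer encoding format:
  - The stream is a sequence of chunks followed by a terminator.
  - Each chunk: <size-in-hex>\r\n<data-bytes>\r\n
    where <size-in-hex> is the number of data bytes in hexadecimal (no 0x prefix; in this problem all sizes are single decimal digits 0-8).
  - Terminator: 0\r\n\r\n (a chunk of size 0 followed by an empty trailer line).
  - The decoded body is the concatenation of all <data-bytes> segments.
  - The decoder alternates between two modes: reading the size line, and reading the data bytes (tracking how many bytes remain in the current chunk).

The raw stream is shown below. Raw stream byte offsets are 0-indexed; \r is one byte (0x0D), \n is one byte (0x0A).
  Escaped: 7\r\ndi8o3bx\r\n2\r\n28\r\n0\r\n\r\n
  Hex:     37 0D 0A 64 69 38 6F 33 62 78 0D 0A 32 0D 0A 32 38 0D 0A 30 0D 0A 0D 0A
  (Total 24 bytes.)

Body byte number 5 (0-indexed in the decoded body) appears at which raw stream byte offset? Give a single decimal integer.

Answer: 8

Derivation:
Chunk 1: stream[0..1]='7' size=0x7=7, data at stream[3..10]='di8o3bx' -> body[0..7], body so far='di8o3bx'
Chunk 2: stream[12..13]='2' size=0x2=2, data at stream[15..17]='28' -> body[7..9], body so far='di8o3bx28'
Chunk 3: stream[19..20]='0' size=0 (terminator). Final body='di8o3bx28' (9 bytes)
Body byte 5 at stream offset 8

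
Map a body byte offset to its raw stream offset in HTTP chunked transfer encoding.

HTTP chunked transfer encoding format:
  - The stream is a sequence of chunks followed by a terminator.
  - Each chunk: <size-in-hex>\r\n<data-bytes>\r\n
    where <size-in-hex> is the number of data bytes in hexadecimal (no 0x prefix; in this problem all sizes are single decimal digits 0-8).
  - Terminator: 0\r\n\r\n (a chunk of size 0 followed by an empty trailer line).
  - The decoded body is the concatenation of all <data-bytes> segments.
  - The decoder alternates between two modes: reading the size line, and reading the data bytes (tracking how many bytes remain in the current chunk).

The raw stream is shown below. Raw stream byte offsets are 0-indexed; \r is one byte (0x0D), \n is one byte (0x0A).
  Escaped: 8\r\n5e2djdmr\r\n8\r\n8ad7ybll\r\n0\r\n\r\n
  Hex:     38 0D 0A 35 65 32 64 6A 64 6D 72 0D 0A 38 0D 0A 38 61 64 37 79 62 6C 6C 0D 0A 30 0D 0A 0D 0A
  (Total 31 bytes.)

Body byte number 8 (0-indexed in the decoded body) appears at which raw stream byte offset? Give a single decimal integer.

Chunk 1: stream[0..1]='8' size=0x8=8, data at stream[3..11]='5e2djdmr' -> body[0..8], body so far='5e2djdmr'
Chunk 2: stream[13..14]='8' size=0x8=8, data at stream[16..24]='8ad7ybll' -> body[8..16], body so far='5e2djdmr8ad7ybll'
Chunk 3: stream[26..27]='0' size=0 (terminator). Final body='5e2djdmr8ad7ybll' (16 bytes)
Body byte 8 at stream offset 16

Answer: 16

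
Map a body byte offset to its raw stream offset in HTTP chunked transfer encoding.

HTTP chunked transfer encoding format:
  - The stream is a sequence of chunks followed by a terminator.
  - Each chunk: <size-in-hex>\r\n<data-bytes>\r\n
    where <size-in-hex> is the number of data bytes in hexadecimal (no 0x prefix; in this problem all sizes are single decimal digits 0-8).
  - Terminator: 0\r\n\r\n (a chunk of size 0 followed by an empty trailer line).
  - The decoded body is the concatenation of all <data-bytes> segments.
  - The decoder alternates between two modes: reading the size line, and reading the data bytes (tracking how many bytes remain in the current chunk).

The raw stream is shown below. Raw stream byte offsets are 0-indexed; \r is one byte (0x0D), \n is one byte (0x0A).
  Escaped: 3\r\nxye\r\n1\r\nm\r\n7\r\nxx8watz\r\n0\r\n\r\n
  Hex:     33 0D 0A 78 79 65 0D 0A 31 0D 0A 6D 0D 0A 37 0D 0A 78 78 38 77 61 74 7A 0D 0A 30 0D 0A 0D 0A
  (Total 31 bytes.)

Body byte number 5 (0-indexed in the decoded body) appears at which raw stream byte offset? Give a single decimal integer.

Answer: 18

Derivation:
Chunk 1: stream[0..1]='3' size=0x3=3, data at stream[3..6]='xye' -> body[0..3], body so far='xye'
Chunk 2: stream[8..9]='1' size=0x1=1, data at stream[11..12]='m' -> body[3..4], body so far='xyem'
Chunk 3: stream[14..15]='7' size=0x7=7, data at stream[17..24]='xx8watz' -> body[4..11], body so far='xyemxx8watz'
Chunk 4: stream[26..27]='0' size=0 (terminator). Final body='xyemxx8watz' (11 bytes)
Body byte 5 at stream offset 18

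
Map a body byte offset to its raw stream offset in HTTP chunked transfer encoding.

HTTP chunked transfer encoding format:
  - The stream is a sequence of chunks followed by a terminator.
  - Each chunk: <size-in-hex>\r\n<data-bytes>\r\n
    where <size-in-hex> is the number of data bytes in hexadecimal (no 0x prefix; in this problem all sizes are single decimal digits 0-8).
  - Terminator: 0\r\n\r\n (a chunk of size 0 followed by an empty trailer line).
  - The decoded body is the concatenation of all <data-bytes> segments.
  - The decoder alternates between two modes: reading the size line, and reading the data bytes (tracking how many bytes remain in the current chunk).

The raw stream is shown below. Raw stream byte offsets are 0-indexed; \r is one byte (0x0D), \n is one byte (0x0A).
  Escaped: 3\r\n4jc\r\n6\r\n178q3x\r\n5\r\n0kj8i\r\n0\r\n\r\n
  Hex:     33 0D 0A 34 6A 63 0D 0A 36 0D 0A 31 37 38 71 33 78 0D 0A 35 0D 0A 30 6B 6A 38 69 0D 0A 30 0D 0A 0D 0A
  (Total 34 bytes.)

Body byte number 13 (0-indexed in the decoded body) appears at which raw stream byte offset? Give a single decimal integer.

Chunk 1: stream[0..1]='3' size=0x3=3, data at stream[3..6]='4jc' -> body[0..3], body so far='4jc'
Chunk 2: stream[8..9]='6' size=0x6=6, data at stream[11..17]='178q3x' -> body[3..9], body so far='4jc178q3x'
Chunk 3: stream[19..20]='5' size=0x5=5, data at stream[22..27]='0kj8i' -> body[9..14], body so far='4jc178q3x0kj8i'
Chunk 4: stream[29..30]='0' size=0 (terminator). Final body='4jc178q3x0kj8i' (14 bytes)
Body byte 13 at stream offset 26

Answer: 26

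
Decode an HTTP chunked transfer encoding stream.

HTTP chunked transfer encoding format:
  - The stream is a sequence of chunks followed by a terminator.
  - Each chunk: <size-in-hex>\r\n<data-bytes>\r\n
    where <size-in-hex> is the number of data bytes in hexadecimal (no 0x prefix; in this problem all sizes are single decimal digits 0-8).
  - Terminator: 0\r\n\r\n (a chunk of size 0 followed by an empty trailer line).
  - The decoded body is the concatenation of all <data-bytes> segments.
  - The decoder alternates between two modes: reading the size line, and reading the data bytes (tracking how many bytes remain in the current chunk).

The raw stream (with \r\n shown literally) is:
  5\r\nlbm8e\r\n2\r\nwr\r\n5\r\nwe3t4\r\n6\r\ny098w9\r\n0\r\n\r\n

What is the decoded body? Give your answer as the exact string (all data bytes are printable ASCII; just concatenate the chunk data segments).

Answer: lbm8ewrwe3t4y098w9

Derivation:
Chunk 1: stream[0..1]='5' size=0x5=5, data at stream[3..8]='lbm8e' -> body[0..5], body so far='lbm8e'
Chunk 2: stream[10..11]='2' size=0x2=2, data at stream[13..15]='wr' -> body[5..7], body so far='lbm8ewr'
Chunk 3: stream[17..18]='5' size=0x5=5, data at stream[20..25]='we3t4' -> body[7..12], body so far='lbm8ewrwe3t4'
Chunk 4: stream[27..28]='6' size=0x6=6, data at stream[30..36]='y098w9' -> body[12..18], body so far='lbm8ewrwe3t4y098w9'
Chunk 5: stream[38..39]='0' size=0 (terminator). Final body='lbm8ewrwe3t4y098w9' (18 bytes)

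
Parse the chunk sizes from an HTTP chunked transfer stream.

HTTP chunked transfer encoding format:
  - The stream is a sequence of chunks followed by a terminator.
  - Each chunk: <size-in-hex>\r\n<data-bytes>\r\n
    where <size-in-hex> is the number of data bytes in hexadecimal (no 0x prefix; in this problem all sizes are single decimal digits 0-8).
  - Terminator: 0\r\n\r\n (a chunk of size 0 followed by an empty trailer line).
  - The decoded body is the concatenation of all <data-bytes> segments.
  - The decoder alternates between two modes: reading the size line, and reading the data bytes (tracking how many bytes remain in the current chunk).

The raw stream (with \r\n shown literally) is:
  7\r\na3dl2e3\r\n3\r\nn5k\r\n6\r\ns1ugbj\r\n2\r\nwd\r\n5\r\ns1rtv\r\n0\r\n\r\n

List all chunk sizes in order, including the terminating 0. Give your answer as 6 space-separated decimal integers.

Answer: 7 3 6 2 5 0

Derivation:
Chunk 1: stream[0..1]='7' size=0x7=7, data at stream[3..10]='a3dl2e3' -> body[0..7], body so far='a3dl2e3'
Chunk 2: stream[12..13]='3' size=0x3=3, data at stream[15..18]='n5k' -> body[7..10], body so far='a3dl2e3n5k'
Chunk 3: stream[20..21]='6' size=0x6=6, data at stream[23..29]='s1ugbj' -> body[10..16], body so far='a3dl2e3n5ks1ugbj'
Chunk 4: stream[31..32]='2' size=0x2=2, data at stream[34..36]='wd' -> body[16..18], body so far='a3dl2e3n5ks1ugbjwd'
Chunk 5: stream[38..39]='5' size=0x5=5, data at stream[41..46]='s1rtv' -> body[18..23], body so far='a3dl2e3n5ks1ugbjwds1rtv'
Chunk 6: stream[48..49]='0' size=0 (terminator). Final body='a3dl2e3n5ks1ugbjwds1rtv' (23 bytes)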